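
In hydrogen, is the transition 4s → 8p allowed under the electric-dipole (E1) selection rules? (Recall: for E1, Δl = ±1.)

allowed

Initial l = 0, final l = 1, so Δl = +1. E1 requires Δl = ±1: passes.
All E1 selection rules are satisfied.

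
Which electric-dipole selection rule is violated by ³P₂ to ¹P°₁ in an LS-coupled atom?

Initial level: S=1, L=1, J=2, parity even. Final level: S=0, L=1, J=1, parity odd.
ΔS = 0: S: 1 → 0 — violated.
ΔL = 0, ±1 (not L=0↔0): L: 1 → 1, ΔL = +0 — satisfied.
Parity must change: even → odd — satisfied.
ΔJ = 0, ±1 (not J=0↔0): J: 2 → 1, ΔJ = -1 — satisfied.

the ΔS = 0 rule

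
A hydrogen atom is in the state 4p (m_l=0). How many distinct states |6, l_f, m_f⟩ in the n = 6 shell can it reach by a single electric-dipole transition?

E1 requires Δl = ±1, so l_f ∈ {0, 2}; with 0 ≤ l_f ≤ n_f−1 = 5, the allowed l_f values are {0, 2}.
For l_f = 0: m_f ∈ {m_i−1, m_i, m_i+1} ∩ [−0, 0] = {0} → 1 state.
For l_f = 2: m_f ∈ {m_i−1, m_i, m_i+1} ∩ [−2, 2] = {-1, 0, 1} → 3 states.
Total: 4.

4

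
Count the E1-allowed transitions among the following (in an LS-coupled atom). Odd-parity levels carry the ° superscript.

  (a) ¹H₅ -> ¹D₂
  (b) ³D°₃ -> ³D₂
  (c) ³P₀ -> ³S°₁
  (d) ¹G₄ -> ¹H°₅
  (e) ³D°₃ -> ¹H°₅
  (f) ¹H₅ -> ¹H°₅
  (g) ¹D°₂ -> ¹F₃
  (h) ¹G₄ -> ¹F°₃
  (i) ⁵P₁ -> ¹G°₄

6

(a) forbidden (parity, ΔL, ΔJ fail)
(b) allowed
(c) allowed
(d) allowed
(e) forbidden (parity, ΔS, ΔL, ΔJ fail)
(f) allowed
(g) allowed
(h) allowed
(i) forbidden (ΔS, ΔL, ΔJ fail)
Total allowed: 6 of 9.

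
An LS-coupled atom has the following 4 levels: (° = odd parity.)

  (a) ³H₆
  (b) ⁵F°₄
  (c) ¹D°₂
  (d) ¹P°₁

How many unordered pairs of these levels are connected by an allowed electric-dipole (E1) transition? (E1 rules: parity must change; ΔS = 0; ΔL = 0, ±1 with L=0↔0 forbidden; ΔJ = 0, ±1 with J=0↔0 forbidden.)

0

(a)–(b): forbidden (ΔS, ΔL, ΔJ).
(a)–(c): forbidden (ΔS, ΔL, ΔJ).
(a)–(d): forbidden (ΔS, ΔL, ΔJ).
(b)–(c): forbidden (parity, ΔS, ΔJ).
(b)–(d): forbidden (parity, ΔS, ΔL, ΔJ).
(c)–(d): forbidden (parity).
Allowed pairs: 0 of 6.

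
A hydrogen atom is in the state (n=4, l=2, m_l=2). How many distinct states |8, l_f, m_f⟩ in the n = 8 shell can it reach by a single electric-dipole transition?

4

E1 requires Δl = ±1, so l_f ∈ {1, 3}; with 0 ≤ l_f ≤ n_f−1 = 7, the allowed l_f values are {1, 3}.
For l_f = 1: m_f ∈ {m_i−1, m_i, m_i+1} ∩ [−1, 1] = {1} → 1 state.
For l_f = 3: m_f ∈ {m_i−1, m_i, m_i+1} ∩ [−3, 3] = {1, 2, 3} → 3 states.
Total: 4.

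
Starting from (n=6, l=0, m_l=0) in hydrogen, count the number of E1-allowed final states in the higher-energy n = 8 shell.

3

E1 requires Δl = ±1, so l_f ∈ {-1, 1}; with 0 ≤ l_f ≤ n_f−1 = 7, the allowed l_f values are {1}.
For l_f = 1: m_f ∈ {m_i−1, m_i, m_i+1} ∩ [−1, 1] = {-1, 0, 1} → 3 states.
Total: 3.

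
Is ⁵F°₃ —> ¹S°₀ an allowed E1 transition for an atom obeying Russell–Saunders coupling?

Reading off the term symbols: S 2→0, L 3→0, J 3→0, parity odd→odd.
Parity must change: odd → odd — fails.
ΔL = 0, ±1 (not L=0↔0): L: 3 → 0, ΔL = -3 — fails.
ΔJ = 0, ±1 (not J=0↔0): J: 3 → 0, ΔJ = -3 — fails.
ΔS = 0: S: 2 → 0 — fails.
Rule(s) violated: parity, ΔS, ΔL, ΔJ.

forbidden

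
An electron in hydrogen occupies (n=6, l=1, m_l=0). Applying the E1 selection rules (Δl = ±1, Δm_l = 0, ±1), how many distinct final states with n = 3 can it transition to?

4

E1 requires Δl = ±1, so l_f ∈ {0, 2}; with 0 ≤ l_f ≤ n_f−1 = 2, the allowed l_f values are {0, 2}.
For l_f = 0: m_f ∈ {m_i−1, m_i, m_i+1} ∩ [−0, 0] = {0} → 1 state.
For l_f = 2: m_f ∈ {m_i−1, m_i, m_i+1} ∩ [−2, 2] = {-1, 0, 1} → 3 states.
Total: 4.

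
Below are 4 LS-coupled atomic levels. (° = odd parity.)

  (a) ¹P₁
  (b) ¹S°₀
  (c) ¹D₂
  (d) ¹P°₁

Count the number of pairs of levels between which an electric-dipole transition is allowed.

(a)–(b): allowed.
(a)–(c): forbidden (parity).
(a)–(d): allowed.
(b)–(c): forbidden (ΔL, ΔJ).
(b)–(d): forbidden (parity).
(c)–(d): allowed.
Allowed pairs: 3 of 6.

3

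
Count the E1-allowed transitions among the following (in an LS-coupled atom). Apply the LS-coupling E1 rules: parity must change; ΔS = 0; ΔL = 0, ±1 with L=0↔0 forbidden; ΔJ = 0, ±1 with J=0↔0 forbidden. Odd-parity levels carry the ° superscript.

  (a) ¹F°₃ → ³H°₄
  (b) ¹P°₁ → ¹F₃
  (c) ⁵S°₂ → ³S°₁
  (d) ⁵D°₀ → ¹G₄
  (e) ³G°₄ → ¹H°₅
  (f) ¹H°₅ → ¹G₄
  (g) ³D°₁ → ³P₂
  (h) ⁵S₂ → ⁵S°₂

2

(a) forbidden (parity, ΔS, ΔL fail)
(b) forbidden (ΔL, ΔJ fail)
(c) forbidden (parity, ΔS, ΔL fail)
(d) forbidden (ΔS, ΔL, ΔJ fail)
(e) forbidden (parity, ΔS fail)
(f) allowed
(g) allowed
(h) forbidden (ΔL fails)
Total allowed: 2 of 8.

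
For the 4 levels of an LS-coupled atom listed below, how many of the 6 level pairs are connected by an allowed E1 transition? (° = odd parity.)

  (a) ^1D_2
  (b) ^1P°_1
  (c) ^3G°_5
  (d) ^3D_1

(a)–(b): allowed.
(a)–(c): forbidden (ΔS, ΔL, ΔJ).
(a)–(d): forbidden (parity, ΔS).
(b)–(c): forbidden (parity, ΔS, ΔL, ΔJ).
(b)–(d): forbidden (ΔS).
(c)–(d): forbidden (ΔL, ΔJ).
Allowed pairs: 1 of 6.

1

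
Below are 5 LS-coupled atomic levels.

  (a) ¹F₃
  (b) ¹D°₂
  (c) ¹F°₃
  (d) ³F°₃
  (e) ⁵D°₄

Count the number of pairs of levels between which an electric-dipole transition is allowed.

2

(a)–(b): allowed.
(a)–(c): allowed.
(a)–(d): forbidden (ΔS).
(a)–(e): forbidden (ΔS).
(b)–(c): forbidden (parity).
(b)–(d): forbidden (parity, ΔS).
(b)–(e): forbidden (parity, ΔS, ΔJ).
(c)–(d): forbidden (parity, ΔS).
(c)–(e): forbidden (parity, ΔS).
(d)–(e): forbidden (parity, ΔS).
Allowed pairs: 2 of 10.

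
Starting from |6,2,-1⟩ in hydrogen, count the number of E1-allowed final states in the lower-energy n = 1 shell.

E1 requires l_f ∈ {1, 3}, but neither lies in [0, 0], so no final state is reachable.
Total: 0.

0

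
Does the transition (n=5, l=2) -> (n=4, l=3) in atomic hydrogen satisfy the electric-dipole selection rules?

Initial l = 2, final l = 3, so Δl = +1. E1 requires Δl = ±1: ✓.
All E1 selection rules are satisfied.

allowed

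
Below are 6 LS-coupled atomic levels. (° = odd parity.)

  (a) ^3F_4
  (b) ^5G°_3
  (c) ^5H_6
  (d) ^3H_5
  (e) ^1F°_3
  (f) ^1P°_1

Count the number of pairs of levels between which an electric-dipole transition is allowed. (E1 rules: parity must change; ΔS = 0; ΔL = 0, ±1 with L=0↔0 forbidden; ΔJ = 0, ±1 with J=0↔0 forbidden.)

(a)–(b): forbidden (ΔS).
(a)–(c): forbidden (parity, ΔS, ΔL, ΔJ).
(a)–(d): forbidden (parity, ΔL).
(a)–(e): forbidden (ΔS).
(a)–(f): forbidden (ΔS, ΔL, ΔJ).
(b)–(c): forbidden (ΔJ).
(b)–(d): forbidden (ΔS, ΔJ).
(b)–(e): forbidden (parity, ΔS).
(b)–(f): forbidden (parity, ΔS, ΔL, ΔJ).
(c)–(d): forbidden (parity, ΔS).
(c)–(e): forbidden (ΔS, ΔL, ΔJ).
(c)–(f): forbidden (ΔS, ΔL, ΔJ).
(d)–(e): forbidden (ΔS, ΔL, ΔJ).
(d)–(f): forbidden (ΔS, ΔL, ΔJ).
(e)–(f): forbidden (parity, ΔL, ΔJ).
Allowed pairs: 0 of 15.

0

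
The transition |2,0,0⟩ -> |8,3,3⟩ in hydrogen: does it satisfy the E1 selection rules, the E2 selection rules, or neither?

Δl = 3 − 0 = +3; l_i + l_f = 3.
Δm_l = +3.
E1 (Δl = ±1, |Δm_l| ≤ 1): not satisfied.
E2 (Δl = 0,±2, l_i+l_f ≥ 2, |Δm_l| ≤ 2): not satisfied.

neither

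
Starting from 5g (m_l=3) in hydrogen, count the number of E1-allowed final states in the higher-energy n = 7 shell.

E1 requires Δl = ±1, so l_f ∈ {3, 5}; with 0 ≤ l_f ≤ n_f−1 = 6, the allowed l_f values are {3, 5}.
For l_f = 3: m_f ∈ {m_i−1, m_i, m_i+1} ∩ [−3, 3] = {2, 3} → 2 states.
For l_f = 5: m_f ∈ {m_i−1, m_i, m_i+1} ∩ [−5, 5] = {2, 3, 4} → 3 states.
Total: 5.

5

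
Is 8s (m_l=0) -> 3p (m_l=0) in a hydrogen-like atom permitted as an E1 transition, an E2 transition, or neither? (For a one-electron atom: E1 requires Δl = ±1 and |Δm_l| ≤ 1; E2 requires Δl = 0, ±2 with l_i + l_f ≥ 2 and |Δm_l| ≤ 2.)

Δl = 1 − 0 = +1; l_i + l_f = 1.
Δm_l = +0.
E1 (Δl = ±1, |Δm_l| ≤ 1): satisfied.
E2 (Δl = 0,±2, l_i+l_f ≥ 2, |Δm_l| ≤ 2): not satisfied.

E1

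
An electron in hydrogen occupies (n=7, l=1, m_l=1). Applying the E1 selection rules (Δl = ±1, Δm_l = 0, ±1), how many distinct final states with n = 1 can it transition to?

E1 requires Δl = ±1, so l_f ∈ {0, 2}; with 0 ≤ l_f ≤ n_f−1 = 0, the allowed l_f values are {0}.
For l_f = 0: m_f ∈ {m_i−1, m_i, m_i+1} ∩ [−0, 0] = {0} → 1 state.
Total: 1.

1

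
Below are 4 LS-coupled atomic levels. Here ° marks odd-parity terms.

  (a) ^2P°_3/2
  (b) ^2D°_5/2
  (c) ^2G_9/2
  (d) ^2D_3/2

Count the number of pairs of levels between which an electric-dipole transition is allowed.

(a)–(b): forbidden (parity).
(a)–(c): forbidden (ΔL, ΔJ).
(a)–(d): allowed.
(b)–(c): forbidden (ΔL, ΔJ).
(b)–(d): allowed.
(c)–(d): forbidden (parity, ΔL, ΔJ).
Allowed pairs: 2 of 6.

2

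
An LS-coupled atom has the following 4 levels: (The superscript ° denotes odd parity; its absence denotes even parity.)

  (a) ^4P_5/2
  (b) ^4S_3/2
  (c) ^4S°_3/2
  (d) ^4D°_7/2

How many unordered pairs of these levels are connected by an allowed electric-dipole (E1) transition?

(a)–(b): forbidden (parity).
(a)–(c): allowed.
(a)–(d): allowed.
(b)–(c): forbidden (ΔL).
(b)–(d): forbidden (ΔL, ΔJ).
(c)–(d): forbidden (parity, ΔL, ΔJ).
Allowed pairs: 2 of 6.

2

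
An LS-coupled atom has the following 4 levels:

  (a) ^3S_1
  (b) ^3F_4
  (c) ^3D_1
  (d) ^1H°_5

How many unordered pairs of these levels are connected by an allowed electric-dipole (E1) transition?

(a)–(b): forbidden (parity, ΔL, ΔJ).
(a)–(c): forbidden (parity, ΔL).
(a)–(d): forbidden (ΔS, ΔL, ΔJ).
(b)–(c): forbidden (parity, ΔJ).
(b)–(d): forbidden (ΔS, ΔL).
(c)–(d): forbidden (ΔS, ΔL, ΔJ).
Allowed pairs: 0 of 6.

0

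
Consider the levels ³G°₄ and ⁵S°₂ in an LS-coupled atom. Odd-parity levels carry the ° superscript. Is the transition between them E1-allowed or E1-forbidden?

Parity must change: odd → odd — ✗.
ΔS = 0: S: 1 → 2 — ✗.
ΔL = 0, ±1 (not L=0↔0): L: 4 → 0, ΔL = -4 — ✗.
ΔJ = 0, ±1 (not J=0↔0): J: 4 → 2, ΔJ = -2 — ✗.
Rule(s) violated: parity, ΔS, ΔL, ΔJ.

forbidden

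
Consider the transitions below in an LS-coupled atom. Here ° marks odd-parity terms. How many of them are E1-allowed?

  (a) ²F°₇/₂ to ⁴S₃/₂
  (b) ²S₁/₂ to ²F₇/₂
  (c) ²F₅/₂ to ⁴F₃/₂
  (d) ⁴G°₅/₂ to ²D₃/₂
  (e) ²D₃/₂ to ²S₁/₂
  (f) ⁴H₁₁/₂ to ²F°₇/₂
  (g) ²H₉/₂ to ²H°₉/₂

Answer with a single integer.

1

(a) forbidden (ΔS, ΔL, ΔJ fail)
(b) forbidden (parity, ΔL, ΔJ fail)
(c) forbidden (parity, ΔS fail)
(d) forbidden (ΔS, ΔL fail)
(e) forbidden (parity, ΔL fail)
(f) forbidden (ΔS, ΔL, ΔJ fail)
(g) allowed
Total allowed: 1 of 7.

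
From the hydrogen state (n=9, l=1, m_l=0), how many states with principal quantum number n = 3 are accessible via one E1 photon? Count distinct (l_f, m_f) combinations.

E1 requires Δl = ±1, so l_f ∈ {0, 2}; with 0 ≤ l_f ≤ n_f−1 = 2, the allowed l_f values are {0, 2}.
For l_f = 0: m_f ∈ {m_i−1, m_i, m_i+1} ∩ [−0, 0] = {0} → 1 state.
For l_f = 2: m_f ∈ {m_i−1, m_i, m_i+1} ∩ [−2, 2] = {-1, 0, 1} → 3 states.
Total: 4.

4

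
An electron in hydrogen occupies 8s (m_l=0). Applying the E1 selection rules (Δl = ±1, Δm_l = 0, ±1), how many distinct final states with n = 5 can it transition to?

3

E1 requires Δl = ±1, so l_f ∈ {-1, 1}; with 0 ≤ l_f ≤ n_f−1 = 4, the allowed l_f values are {1}.
For l_f = 1: m_f ∈ {m_i−1, m_i, m_i+1} ∩ [−1, 1] = {-1, 0, 1} → 3 states.
Total: 3.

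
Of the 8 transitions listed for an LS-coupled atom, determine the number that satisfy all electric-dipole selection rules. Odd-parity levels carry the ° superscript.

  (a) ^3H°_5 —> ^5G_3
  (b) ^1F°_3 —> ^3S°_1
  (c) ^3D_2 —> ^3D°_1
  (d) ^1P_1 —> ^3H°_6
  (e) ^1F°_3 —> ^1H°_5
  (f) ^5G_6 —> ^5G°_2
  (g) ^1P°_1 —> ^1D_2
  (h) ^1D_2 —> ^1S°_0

(a) forbidden (ΔS, ΔJ fail)
(b) forbidden (parity, ΔS, ΔL, ΔJ fail)
(c) allowed
(d) forbidden (ΔS, ΔL, ΔJ fail)
(e) forbidden (parity, ΔL, ΔJ fail)
(f) forbidden (ΔJ fails)
(g) allowed
(h) forbidden (ΔL, ΔJ fail)
Total allowed: 2 of 8.

2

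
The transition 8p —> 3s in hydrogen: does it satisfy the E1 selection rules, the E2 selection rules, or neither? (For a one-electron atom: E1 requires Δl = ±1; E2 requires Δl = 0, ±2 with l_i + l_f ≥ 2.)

Δl = 0 − 1 = -1; l_i + l_f = 1.
E1 (Δl = ±1): satisfied.
E2 (Δl = 0,±2, l_i+l_f ≥ 2): not satisfied.

E1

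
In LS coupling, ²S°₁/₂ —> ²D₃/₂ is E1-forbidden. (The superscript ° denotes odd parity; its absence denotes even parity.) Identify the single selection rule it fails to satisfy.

Parity must change: odd → even — ok.
ΔS = 0: S: 1/2 → 1/2 — ok.
ΔL = 0, ±1 (not L=0↔0): L: 0 → 2, ΔL = +2 — fails.
ΔJ = 0, ±1 (not J=0↔0): J: 1/2 → 3/2, ΔJ = +1 — ok.

the ΔL = 0, ±1 rule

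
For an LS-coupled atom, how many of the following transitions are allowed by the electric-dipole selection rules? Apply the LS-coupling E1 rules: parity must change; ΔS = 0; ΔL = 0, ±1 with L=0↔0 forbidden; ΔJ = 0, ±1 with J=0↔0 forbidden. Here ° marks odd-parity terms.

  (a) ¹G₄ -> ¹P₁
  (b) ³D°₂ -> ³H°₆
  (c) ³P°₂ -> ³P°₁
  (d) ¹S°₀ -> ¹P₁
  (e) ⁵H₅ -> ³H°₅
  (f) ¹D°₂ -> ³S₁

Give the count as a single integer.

1

(a) forbidden (parity, ΔL, ΔJ fail)
(b) forbidden (parity, ΔL, ΔJ fail)
(c) forbidden (parity fails)
(d) allowed
(e) forbidden (ΔS fails)
(f) forbidden (ΔS, ΔL fail)
Total allowed: 1 of 6.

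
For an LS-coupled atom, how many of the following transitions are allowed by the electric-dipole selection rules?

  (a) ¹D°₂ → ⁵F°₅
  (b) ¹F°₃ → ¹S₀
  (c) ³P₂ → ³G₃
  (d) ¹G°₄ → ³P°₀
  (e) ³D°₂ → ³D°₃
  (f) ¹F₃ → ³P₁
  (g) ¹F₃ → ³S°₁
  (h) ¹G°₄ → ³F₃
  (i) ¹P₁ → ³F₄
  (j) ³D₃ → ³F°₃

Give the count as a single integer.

1

(a) forbidden (parity, ΔS, ΔJ fail)
(b) forbidden (ΔL, ΔJ fail)
(c) forbidden (parity, ΔL fail)
(d) forbidden (parity, ΔS, ΔL, ΔJ fail)
(e) forbidden (parity fails)
(f) forbidden (parity, ΔS, ΔL, ΔJ fail)
(g) forbidden (ΔS, ΔL, ΔJ fail)
(h) forbidden (ΔS fails)
(i) forbidden (parity, ΔS, ΔL, ΔJ fail)
(j) allowed
Total allowed: 1 of 10.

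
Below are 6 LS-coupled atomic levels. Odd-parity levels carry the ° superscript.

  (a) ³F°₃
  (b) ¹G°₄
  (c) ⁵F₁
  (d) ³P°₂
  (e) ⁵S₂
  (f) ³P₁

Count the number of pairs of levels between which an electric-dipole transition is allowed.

1

(a)–(b): forbidden (parity, ΔS).
(a)–(c): forbidden (ΔS, ΔJ).
(a)–(d): forbidden (parity, ΔL).
(a)–(e): forbidden (ΔS, ΔL).
(a)–(f): forbidden (ΔL, ΔJ).
(b)–(c): forbidden (ΔS, ΔJ).
(b)–(d): forbidden (parity, ΔS, ΔL, ΔJ).
(b)–(e): forbidden (ΔS, ΔL, ΔJ).
(b)–(f): forbidden (ΔS, ΔL, ΔJ).
(c)–(d): forbidden (ΔS, ΔL).
(c)–(e): forbidden (parity, ΔL).
(c)–(f): forbidden (parity, ΔS, ΔL).
(d)–(e): forbidden (ΔS).
(d)–(f): allowed.
(e)–(f): forbidden (parity, ΔS).
Allowed pairs: 1 of 15.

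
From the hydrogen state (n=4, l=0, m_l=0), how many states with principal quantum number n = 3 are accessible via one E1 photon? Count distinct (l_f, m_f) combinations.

3

E1 requires Δl = ±1, so l_f ∈ {-1, 1}; with 0 ≤ l_f ≤ n_f−1 = 2, the allowed l_f values are {1}.
For l_f = 1: m_f ∈ {m_i−1, m_i, m_i+1} ∩ [−1, 1] = {-1, 0, 1} → 3 states.
Total: 3.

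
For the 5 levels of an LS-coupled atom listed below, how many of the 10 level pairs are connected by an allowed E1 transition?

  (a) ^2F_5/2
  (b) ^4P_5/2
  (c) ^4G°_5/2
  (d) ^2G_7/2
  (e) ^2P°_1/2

0

(a)–(b): forbidden (parity, ΔS, ΔL).
(a)–(c): forbidden (ΔS).
(a)–(d): forbidden (parity).
(a)–(e): forbidden (ΔL, ΔJ).
(b)–(c): forbidden (ΔL).
(b)–(d): forbidden (parity, ΔS, ΔL).
(b)–(e): forbidden (ΔS, ΔJ).
(c)–(d): forbidden (ΔS).
(c)–(e): forbidden (parity, ΔS, ΔL, ΔJ).
(d)–(e): forbidden (ΔL, ΔJ).
Allowed pairs: 0 of 10.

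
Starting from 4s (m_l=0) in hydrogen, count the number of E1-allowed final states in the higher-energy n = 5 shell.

3

E1 requires Δl = ±1, so l_f ∈ {-1, 1}; with 0 ≤ l_f ≤ n_f−1 = 4, the allowed l_f values are {1}.
For l_f = 1: m_f ∈ {m_i−1, m_i, m_i+1} ∩ [−1, 1] = {-1, 0, 1} → 3 states.
Total: 3.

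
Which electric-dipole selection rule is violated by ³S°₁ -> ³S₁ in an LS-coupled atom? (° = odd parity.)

the L=0 ↔ L=0 exclusion

Reading off the term symbols: S 1→1, L 0→0, J 1→1, parity odd→even.
Parity must change: odd → even — passes.
ΔJ = 0, ±1 (not J=0↔0): J: 1 → 1, ΔJ = +0 — passes.
ΔS = 0: S: 1 → 1 — passes.
ΔL = 0, ±1 (not L=0↔0): L: 0 → 0, ΔL = +0 — fails.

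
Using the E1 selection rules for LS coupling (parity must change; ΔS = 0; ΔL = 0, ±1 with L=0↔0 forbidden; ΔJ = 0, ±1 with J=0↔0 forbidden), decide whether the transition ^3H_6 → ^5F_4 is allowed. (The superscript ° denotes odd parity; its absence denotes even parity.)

Reading off the term symbols: S 1→2, L 5→3, J 6→4, parity even→even.
Parity must change: even → even — violated.
ΔS = 0: S: 1 → 2 — violated.
ΔL = 0, ±1 (not L=0↔0): L: 5 → 3, ΔL = -2 — violated.
ΔJ = 0, ±1 (not J=0↔0): J: 6 → 4, ΔJ = -2 — violated.
Rule(s) violated: parity, ΔS, ΔL, ΔJ.

forbidden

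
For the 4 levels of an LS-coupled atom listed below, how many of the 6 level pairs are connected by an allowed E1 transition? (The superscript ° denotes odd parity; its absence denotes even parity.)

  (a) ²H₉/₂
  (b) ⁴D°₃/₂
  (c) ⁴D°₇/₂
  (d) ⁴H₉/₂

(a)–(b): forbidden (ΔS, ΔL, ΔJ).
(a)–(c): forbidden (ΔS, ΔL).
(a)–(d): forbidden (parity, ΔS).
(b)–(c): forbidden (parity, ΔJ).
(b)–(d): forbidden (ΔL, ΔJ).
(c)–(d): forbidden (ΔL).
Allowed pairs: 0 of 6.

0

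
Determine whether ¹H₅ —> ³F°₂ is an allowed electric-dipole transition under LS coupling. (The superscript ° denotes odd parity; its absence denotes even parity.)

forbidden

ΔJ = 0, ±1 (not J=0↔0): J: 5 → 2, ΔJ = -3 — fails.
Parity must change: even → odd — passes.
ΔS = 0: S: 0 → 1 — fails.
ΔL = 0, ±1 (not L=0↔0): L: 5 → 3, ΔL = -2 — fails.
Rule(s) violated: ΔS, ΔL, ΔJ.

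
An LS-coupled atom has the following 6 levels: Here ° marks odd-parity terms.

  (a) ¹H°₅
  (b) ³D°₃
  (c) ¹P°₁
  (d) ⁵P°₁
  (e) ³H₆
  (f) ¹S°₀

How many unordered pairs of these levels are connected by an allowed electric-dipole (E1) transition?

(a)–(b): forbidden (parity, ΔS, ΔL, ΔJ).
(a)–(c): forbidden (parity, ΔL, ΔJ).
(a)–(d): forbidden (parity, ΔS, ΔL, ΔJ).
(a)–(e): forbidden (ΔS).
(a)–(f): forbidden (parity, ΔL, ΔJ).
(b)–(c): forbidden (parity, ΔS, ΔJ).
(b)–(d): forbidden (parity, ΔS, ΔJ).
(b)–(e): forbidden (ΔL, ΔJ).
(b)–(f): forbidden (parity, ΔS, ΔL, ΔJ).
(c)–(d): forbidden (parity, ΔS).
(c)–(e): forbidden (ΔS, ΔL, ΔJ).
(c)–(f): forbidden (parity).
(d)–(e): forbidden (ΔS, ΔL, ΔJ).
(d)–(f): forbidden (parity, ΔS).
(e)–(f): forbidden (ΔS, ΔL, ΔJ).
Allowed pairs: 0 of 15.

0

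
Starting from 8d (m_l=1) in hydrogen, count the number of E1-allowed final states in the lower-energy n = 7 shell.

E1 requires Δl = ±1, so l_f ∈ {1, 3}; with 0 ≤ l_f ≤ n_f−1 = 6, the allowed l_f values are {1, 3}.
For l_f = 1: m_f ∈ {m_i−1, m_i, m_i+1} ∩ [−1, 1] = {0, 1} → 2 states.
For l_f = 3: m_f ∈ {m_i−1, m_i, m_i+1} ∩ [−3, 3] = {0, 1, 2} → 3 states.
Total: 5.

5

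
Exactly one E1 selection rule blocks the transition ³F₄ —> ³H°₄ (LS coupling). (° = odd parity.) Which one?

Parity must change: even → odd — passes.
ΔS = 0: S: 1 → 1 — passes.
ΔL = 0, ±1 (not L=0↔0): L: 3 → 5, ΔL = +2 — fails.
ΔJ = 0, ±1 (not J=0↔0): J: 4 → 4, ΔJ = +0 — passes.

the ΔL = 0, ±1 rule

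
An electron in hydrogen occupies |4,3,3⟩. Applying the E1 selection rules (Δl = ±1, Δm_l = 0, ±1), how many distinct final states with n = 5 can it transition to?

E1 requires Δl = ±1, so l_f ∈ {2, 4}; with 0 ≤ l_f ≤ n_f−1 = 4, the allowed l_f values are {2, 4}.
For l_f = 2: m_f ∈ {m_i−1, m_i, m_i+1} ∩ [−2, 2] = {2} → 1 state.
For l_f = 4: m_f ∈ {m_i−1, m_i, m_i+1} ∩ [−4, 4] = {2, 3, 4} → 3 states.
Total: 4.

4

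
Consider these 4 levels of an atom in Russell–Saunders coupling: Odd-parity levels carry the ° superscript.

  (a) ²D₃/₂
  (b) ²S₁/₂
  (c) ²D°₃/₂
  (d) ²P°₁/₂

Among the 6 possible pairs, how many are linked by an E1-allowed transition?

(a)–(b): forbidden (parity, ΔL).
(a)–(c): allowed.
(a)–(d): allowed.
(b)–(c): forbidden (ΔL).
(b)–(d): allowed.
(c)–(d): forbidden (parity).
Allowed pairs: 3 of 6.

3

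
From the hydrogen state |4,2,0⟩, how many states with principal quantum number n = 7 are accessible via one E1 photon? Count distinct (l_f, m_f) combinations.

E1 requires Δl = ±1, so l_f ∈ {1, 3}; with 0 ≤ l_f ≤ n_f−1 = 6, the allowed l_f values are {1, 3}.
For l_f = 1: m_f ∈ {m_i−1, m_i, m_i+1} ∩ [−1, 1] = {-1, 0, 1} → 3 states.
For l_f = 3: m_f ∈ {m_i−1, m_i, m_i+1} ∩ [−3, 3] = {-1, 0, 1} → 3 states.
Total: 6.

6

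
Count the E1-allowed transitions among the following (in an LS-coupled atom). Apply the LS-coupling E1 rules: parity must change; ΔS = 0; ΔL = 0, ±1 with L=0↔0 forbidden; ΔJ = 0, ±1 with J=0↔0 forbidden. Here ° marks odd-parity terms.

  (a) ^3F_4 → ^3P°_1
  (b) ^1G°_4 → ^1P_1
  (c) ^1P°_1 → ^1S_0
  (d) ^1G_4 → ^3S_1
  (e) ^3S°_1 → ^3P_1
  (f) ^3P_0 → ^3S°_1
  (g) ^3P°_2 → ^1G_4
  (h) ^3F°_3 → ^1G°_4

3

(a) forbidden (ΔL, ΔJ fail)
(b) forbidden (ΔL, ΔJ fail)
(c) allowed
(d) forbidden (parity, ΔS, ΔL, ΔJ fail)
(e) allowed
(f) allowed
(g) forbidden (ΔS, ΔL, ΔJ fail)
(h) forbidden (parity, ΔS fail)
Total allowed: 3 of 8.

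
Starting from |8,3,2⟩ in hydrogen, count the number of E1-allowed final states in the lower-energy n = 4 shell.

2

E1 requires Δl = ±1, so l_f ∈ {2, 4}; with 0 ≤ l_f ≤ n_f−1 = 3, the allowed l_f values are {2}.
For l_f = 2: m_f ∈ {m_i−1, m_i, m_i+1} ∩ [−2, 2] = {1, 2} → 2 states.
Total: 2.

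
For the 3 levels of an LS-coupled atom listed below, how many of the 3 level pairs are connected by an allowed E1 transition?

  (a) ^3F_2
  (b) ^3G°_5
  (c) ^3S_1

(a)–(b): forbidden (ΔJ).
(a)–(c): forbidden (parity, ΔL).
(b)–(c): forbidden (ΔL, ΔJ).
Allowed pairs: 0 of 3.

0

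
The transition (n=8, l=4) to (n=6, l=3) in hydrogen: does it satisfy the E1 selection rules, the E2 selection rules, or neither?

Δl = 3 − 4 = -1; l_i + l_f = 7.
E1 (Δl = ±1): satisfied.
E2 (Δl = 0,±2, l_i+l_f ≥ 2): not satisfied.

E1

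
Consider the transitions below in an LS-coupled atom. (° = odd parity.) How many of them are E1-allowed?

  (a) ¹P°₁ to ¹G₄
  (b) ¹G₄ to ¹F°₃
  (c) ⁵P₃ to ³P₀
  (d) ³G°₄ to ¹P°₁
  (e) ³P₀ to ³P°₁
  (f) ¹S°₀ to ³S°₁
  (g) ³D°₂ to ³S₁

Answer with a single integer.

2

(a) forbidden (ΔL, ΔJ fail)
(b) allowed
(c) forbidden (parity, ΔS, ΔJ fail)
(d) forbidden (parity, ΔS, ΔL, ΔJ fail)
(e) allowed
(f) forbidden (parity, ΔS, ΔL fail)
(g) forbidden (ΔL fails)
Total allowed: 2 of 7.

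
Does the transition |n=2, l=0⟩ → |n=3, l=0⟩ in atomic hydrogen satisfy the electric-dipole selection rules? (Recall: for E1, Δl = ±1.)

l: 0 → 0 (Δl = +0). Δl = ±1 fails.
The transition is electric-dipole forbidden.

forbidden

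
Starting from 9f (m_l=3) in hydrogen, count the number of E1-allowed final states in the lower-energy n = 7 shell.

E1 requires Δl = ±1, so l_f ∈ {2, 4}; with 0 ≤ l_f ≤ n_f−1 = 6, the allowed l_f values are {2, 4}.
For l_f = 2: m_f ∈ {m_i−1, m_i, m_i+1} ∩ [−2, 2] = {2} → 1 state.
For l_f = 4: m_f ∈ {m_i−1, m_i, m_i+1} ∩ [−4, 4] = {2, 3, 4} → 3 states.
Total: 4.

4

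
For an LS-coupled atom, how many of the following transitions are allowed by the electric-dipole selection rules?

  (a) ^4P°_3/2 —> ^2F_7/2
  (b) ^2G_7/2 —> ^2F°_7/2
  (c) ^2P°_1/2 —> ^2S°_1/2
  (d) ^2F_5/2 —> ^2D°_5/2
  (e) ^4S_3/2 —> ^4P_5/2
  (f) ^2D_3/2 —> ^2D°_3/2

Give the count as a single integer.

3

(a) forbidden (ΔS, ΔL, ΔJ fail)
(b) allowed
(c) forbidden (parity fails)
(d) allowed
(e) forbidden (parity fails)
(f) allowed
Total allowed: 3 of 6.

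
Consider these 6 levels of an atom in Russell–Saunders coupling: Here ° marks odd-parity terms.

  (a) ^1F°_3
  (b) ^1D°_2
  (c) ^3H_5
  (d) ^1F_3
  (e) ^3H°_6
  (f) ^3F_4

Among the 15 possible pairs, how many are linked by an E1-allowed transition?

(a)–(b): forbidden (parity).
(a)–(c): forbidden (ΔS, ΔL, ΔJ).
(a)–(d): allowed.
(a)–(e): forbidden (parity, ΔS, ΔL, ΔJ).
(a)–(f): forbidden (ΔS).
(b)–(c): forbidden (ΔS, ΔL, ΔJ).
(b)–(d): allowed.
(b)–(e): forbidden (parity, ΔS, ΔL, ΔJ).
(b)–(f): forbidden (ΔS, ΔJ).
(c)–(d): forbidden (parity, ΔS, ΔL, ΔJ).
(c)–(e): allowed.
(c)–(f): forbidden (parity, ΔL).
(d)–(e): forbidden (ΔS, ΔL, ΔJ).
(d)–(f): forbidden (parity, ΔS).
(e)–(f): forbidden (ΔL, ΔJ).
Allowed pairs: 3 of 15.

3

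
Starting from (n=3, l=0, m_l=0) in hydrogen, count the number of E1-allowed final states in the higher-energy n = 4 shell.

3

E1 requires Δl = ±1, so l_f ∈ {-1, 1}; with 0 ≤ l_f ≤ n_f−1 = 3, the allowed l_f values are {1}.
For l_f = 1: m_f ∈ {m_i−1, m_i, m_i+1} ∩ [−1, 1] = {-1, 0, 1} → 3 states.
Total: 3.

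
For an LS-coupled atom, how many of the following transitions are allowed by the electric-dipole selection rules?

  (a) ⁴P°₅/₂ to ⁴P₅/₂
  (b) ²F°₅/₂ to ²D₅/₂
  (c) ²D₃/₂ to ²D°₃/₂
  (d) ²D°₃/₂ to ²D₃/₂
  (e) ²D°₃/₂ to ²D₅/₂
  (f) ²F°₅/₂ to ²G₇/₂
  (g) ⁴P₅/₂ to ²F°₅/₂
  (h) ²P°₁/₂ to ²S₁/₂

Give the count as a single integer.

7

(a) allowed
(b) allowed
(c) allowed
(d) allowed
(e) allowed
(f) allowed
(g) forbidden (ΔS, ΔL fail)
(h) allowed
Total allowed: 7 of 8.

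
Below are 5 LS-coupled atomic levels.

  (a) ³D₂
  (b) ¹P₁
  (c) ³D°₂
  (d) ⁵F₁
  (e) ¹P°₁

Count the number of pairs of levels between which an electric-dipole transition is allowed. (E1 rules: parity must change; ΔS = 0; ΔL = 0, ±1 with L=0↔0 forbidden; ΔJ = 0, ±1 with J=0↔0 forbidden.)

2

(a)–(b): forbidden (parity, ΔS).
(a)–(c): allowed.
(a)–(d): forbidden (parity, ΔS).
(a)–(e): forbidden (ΔS).
(b)–(c): forbidden (ΔS).
(b)–(d): forbidden (parity, ΔS, ΔL).
(b)–(e): allowed.
(c)–(d): forbidden (ΔS).
(c)–(e): forbidden (parity, ΔS).
(d)–(e): forbidden (ΔS, ΔL).
Allowed pairs: 2 of 10.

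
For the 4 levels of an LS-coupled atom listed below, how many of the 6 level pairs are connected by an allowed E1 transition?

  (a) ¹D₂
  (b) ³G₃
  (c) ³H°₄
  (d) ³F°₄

(a)–(b): forbidden (parity, ΔS, ΔL).
(a)–(c): forbidden (ΔS, ΔL, ΔJ).
(a)–(d): forbidden (ΔS, ΔJ).
(b)–(c): allowed.
(b)–(d): allowed.
(c)–(d): forbidden (parity, ΔL).
Allowed pairs: 2 of 6.

2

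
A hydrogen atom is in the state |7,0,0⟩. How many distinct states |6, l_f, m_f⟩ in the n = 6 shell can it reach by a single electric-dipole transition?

E1 requires Δl = ±1, so l_f ∈ {-1, 1}; with 0 ≤ l_f ≤ n_f−1 = 5, the allowed l_f values are {1}.
For l_f = 1: m_f ∈ {m_i−1, m_i, m_i+1} ∩ [−1, 1] = {-1, 0, 1} → 3 states.
Total: 3.

3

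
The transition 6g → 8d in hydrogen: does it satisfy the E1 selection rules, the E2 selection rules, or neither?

Δl = 2 − 4 = -2; l_i + l_f = 6.
E1 (Δl = ±1): not satisfied.
E2 (Δl = 0,±2, l_i+l_f ≥ 2): satisfied.

E2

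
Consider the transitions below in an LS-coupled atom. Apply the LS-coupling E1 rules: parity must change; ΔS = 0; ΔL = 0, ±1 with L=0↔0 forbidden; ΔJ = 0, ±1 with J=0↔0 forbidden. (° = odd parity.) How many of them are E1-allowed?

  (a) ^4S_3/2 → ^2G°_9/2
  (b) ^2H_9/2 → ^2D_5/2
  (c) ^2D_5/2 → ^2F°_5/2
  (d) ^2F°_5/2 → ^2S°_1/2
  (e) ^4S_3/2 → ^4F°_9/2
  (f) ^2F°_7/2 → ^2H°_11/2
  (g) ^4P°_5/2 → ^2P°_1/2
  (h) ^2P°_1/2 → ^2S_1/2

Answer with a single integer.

2

(a) forbidden (ΔS, ΔL, ΔJ fail)
(b) forbidden (parity, ΔL, ΔJ fail)
(c) allowed
(d) forbidden (parity, ΔL, ΔJ fail)
(e) forbidden (ΔL, ΔJ fail)
(f) forbidden (parity, ΔL, ΔJ fail)
(g) forbidden (parity, ΔS, ΔJ fail)
(h) allowed
Total allowed: 2 of 8.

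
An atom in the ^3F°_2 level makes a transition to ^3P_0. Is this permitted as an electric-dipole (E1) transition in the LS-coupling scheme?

Parity must change: odd → even — satisfied.
ΔS = 0: S: 1 → 1 — satisfied.
ΔL = 0, ±1 (not L=0↔0): L: 3 → 1, ΔL = -2 — violated.
ΔJ = 0, ±1 (not J=0↔0): J: 2 → 0, ΔJ = -2 — violated.
Rule(s) violated: ΔL, ΔJ.

forbidden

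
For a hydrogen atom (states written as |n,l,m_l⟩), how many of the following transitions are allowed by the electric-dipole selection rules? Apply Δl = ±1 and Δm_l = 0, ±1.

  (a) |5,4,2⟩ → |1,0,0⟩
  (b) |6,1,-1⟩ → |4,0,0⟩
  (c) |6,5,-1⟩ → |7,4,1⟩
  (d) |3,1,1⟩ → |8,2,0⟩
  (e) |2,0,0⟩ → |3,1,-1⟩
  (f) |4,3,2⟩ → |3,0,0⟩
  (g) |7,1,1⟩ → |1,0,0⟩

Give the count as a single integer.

(a) forbidden — Δl = -4 (E1 requires Δl = ±1); Δm_l = -2 (E1 requires Δm_l = 0, ±1)
(b) allowed
(c) forbidden — Δm_l = +2 (E1 requires Δm_l = 0, ±1)
(d) allowed
(e) allowed
(f) forbidden — Δl = -3 (E1 requires Δl = ±1); Δm_l = -2 (E1 requires Δm_l = 0, ±1)
(g) allowed
Total allowed: 4 of 7.

4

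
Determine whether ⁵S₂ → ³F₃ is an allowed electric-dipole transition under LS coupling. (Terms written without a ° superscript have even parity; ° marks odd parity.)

Initial level: S=2, L=0, J=2, parity even. Final level: S=1, L=3, J=3, parity even.
Parity must change: even → even — fails.
ΔS = 0: S: 2 → 1 — fails.
ΔL = 0, ±1 (not L=0↔0): L: 0 → 3, ΔL = +3 — fails.
ΔJ = 0, ±1 (not J=0↔0): J: 2 → 3, ΔJ = +1 — passes.
Rule(s) violated: parity, ΔS, ΔL.

forbidden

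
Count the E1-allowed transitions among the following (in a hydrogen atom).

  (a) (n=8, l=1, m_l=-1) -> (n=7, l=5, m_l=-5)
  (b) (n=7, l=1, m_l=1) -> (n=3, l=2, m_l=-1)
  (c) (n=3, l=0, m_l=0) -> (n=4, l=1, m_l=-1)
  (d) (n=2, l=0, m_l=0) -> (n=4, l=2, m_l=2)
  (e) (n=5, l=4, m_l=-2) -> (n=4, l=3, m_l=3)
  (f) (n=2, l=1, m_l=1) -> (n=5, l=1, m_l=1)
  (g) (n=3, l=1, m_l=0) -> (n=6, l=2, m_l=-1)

2

(a) forbidden — Δl = +4 (E1 requires Δl = ±1); Δm_l = -4 (E1 requires Δm_l = 0, ±1)
(b) forbidden — Δm_l = -2 (E1 requires Δm_l = 0, ±1)
(c) allowed
(d) forbidden — Δl = +2 (E1 requires Δl = ±1); Δm_l = +2 (E1 requires Δm_l = 0, ±1)
(e) forbidden — Δm_l = +5 (E1 requires Δm_l = 0, ±1)
(f) forbidden — Δl = +0 (E1 requires Δl = ±1)
(g) allowed
Total allowed: 2 of 7.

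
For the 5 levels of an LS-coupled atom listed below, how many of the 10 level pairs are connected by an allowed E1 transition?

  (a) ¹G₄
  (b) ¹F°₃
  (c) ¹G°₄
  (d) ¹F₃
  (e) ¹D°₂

5

(a)–(b): allowed.
(a)–(c): allowed.
(a)–(d): forbidden (parity).
(a)–(e): forbidden (ΔL, ΔJ).
(b)–(c): forbidden (parity).
(b)–(d): allowed.
(b)–(e): forbidden (parity).
(c)–(d): allowed.
(c)–(e): forbidden (parity, ΔL, ΔJ).
(d)–(e): allowed.
Allowed pairs: 5 of 10.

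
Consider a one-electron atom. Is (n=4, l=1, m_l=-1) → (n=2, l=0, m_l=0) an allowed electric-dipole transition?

l: 1 → 0 (Δl = -1). Δl = ±1 ✓.
Δm_l = 0 − (-1) = +1. E1 requires Δm_l = 0, ±1: ✓.
All E1 selection rules are satisfied.

allowed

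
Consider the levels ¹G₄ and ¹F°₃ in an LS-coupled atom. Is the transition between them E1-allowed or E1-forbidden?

allowed

Initial level: S=0, L=4, J=4, parity even. Final level: S=0, L=3, J=3, parity odd.
Parity must change: even → odd — ✓.
ΔS = 0: S: 0 → 0 — ✓.
ΔL = 0, ±1 (not L=0↔0): L: 4 → 3, ΔL = -1 — ✓.
ΔJ = 0, ±1 (not J=0↔0): J: 4 → 3, ΔJ = -1 — ✓.
All four E1 rules are satisfied.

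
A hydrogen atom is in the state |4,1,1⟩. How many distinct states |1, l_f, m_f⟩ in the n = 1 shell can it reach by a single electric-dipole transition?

1

E1 requires Δl = ±1, so l_f ∈ {0, 2}; with 0 ≤ l_f ≤ n_f−1 = 0, the allowed l_f values are {0}.
For l_f = 0: m_f ∈ {m_i−1, m_i, m_i+1} ∩ [−0, 0] = {0} → 1 state.
Total: 1.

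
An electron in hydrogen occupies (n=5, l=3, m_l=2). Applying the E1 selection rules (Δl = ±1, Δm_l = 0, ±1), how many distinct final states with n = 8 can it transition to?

E1 requires Δl = ±1, so l_f ∈ {2, 4}; with 0 ≤ l_f ≤ n_f−1 = 7, the allowed l_f values are {2, 4}.
For l_f = 2: m_f ∈ {m_i−1, m_i, m_i+1} ∩ [−2, 2] = {1, 2} → 2 states.
For l_f = 4: m_f ∈ {m_i−1, m_i, m_i+1} ∩ [−4, 4] = {1, 2, 3} → 3 states.
Total: 5.

5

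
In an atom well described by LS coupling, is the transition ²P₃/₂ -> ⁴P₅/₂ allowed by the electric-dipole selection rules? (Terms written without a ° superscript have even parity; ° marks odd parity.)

forbidden

Initial level: S=1/2, L=1, J=3/2, parity even. Final level: S=3/2, L=1, J=5/2, parity even.
ΔJ = 0, ±1 (not J=0↔0): J: 3/2 → 5/2, ΔJ = +1 — ok.
ΔS = 0: S: 1/2 → 3/2 — fails.
ΔL = 0, ±1 (not L=0↔0): L: 1 → 1, ΔL = +0 — ok.
Parity must change: even → even — fails.
Rule(s) violated: parity, ΔS.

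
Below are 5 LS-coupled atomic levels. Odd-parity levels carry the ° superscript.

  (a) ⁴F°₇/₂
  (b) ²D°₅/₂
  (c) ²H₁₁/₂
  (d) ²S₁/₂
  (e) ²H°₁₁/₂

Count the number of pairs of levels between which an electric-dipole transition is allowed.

(a)–(b): forbidden (parity, ΔS).
(a)–(c): forbidden (ΔS, ΔL, ΔJ).
(a)–(d): forbidden (ΔS, ΔL, ΔJ).
(a)–(e): forbidden (parity, ΔS, ΔL, ΔJ).
(b)–(c): forbidden (ΔL, ΔJ).
(b)–(d): forbidden (ΔL, ΔJ).
(b)–(e): forbidden (parity, ΔL, ΔJ).
(c)–(d): forbidden (parity, ΔL, ΔJ).
(c)–(e): allowed.
(d)–(e): forbidden (ΔL, ΔJ).
Allowed pairs: 1 of 10.

1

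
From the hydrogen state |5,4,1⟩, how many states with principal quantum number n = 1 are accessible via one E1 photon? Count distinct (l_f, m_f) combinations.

E1 requires l_f ∈ {3, 5}, but neither lies in [0, 0], so no final state is reachable.
Total: 0.

0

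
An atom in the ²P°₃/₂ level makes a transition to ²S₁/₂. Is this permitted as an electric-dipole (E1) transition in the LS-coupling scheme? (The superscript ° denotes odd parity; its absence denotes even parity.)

Initial level: S=1/2, L=1, J=3/2, parity odd. Final level: S=1/2, L=0, J=1/2, parity even.
Parity must change: odd → even — ✓.
ΔS = 0: S: 1/2 → 1/2 — ✓.
ΔL = 0, ±1 (not L=0↔0): L: 1 → 0, ΔL = -1 — ✓.
ΔJ = 0, ±1 (not J=0↔0): J: 3/2 → 1/2, ΔJ = -1 — ✓.
All four E1 rules are satisfied.

allowed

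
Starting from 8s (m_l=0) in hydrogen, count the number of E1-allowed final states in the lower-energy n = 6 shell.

3

E1 requires Δl = ±1, so l_f ∈ {-1, 1}; with 0 ≤ l_f ≤ n_f−1 = 5, the allowed l_f values are {1}.
For l_f = 1: m_f ∈ {m_i−1, m_i, m_i+1} ∩ [−1, 1] = {-1, 0, 1} → 3 states.
Total: 3.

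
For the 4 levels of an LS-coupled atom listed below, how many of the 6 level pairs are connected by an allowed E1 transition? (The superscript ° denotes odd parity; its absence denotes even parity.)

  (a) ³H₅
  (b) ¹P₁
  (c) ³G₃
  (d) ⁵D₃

(a)–(b): forbidden (parity, ΔS, ΔL, ΔJ).
(a)–(c): forbidden (parity, ΔJ).
(a)–(d): forbidden (parity, ΔS, ΔL, ΔJ).
(b)–(c): forbidden (parity, ΔS, ΔL, ΔJ).
(b)–(d): forbidden (parity, ΔS, ΔJ).
(c)–(d): forbidden (parity, ΔS, ΔL).
Allowed pairs: 0 of 6.

0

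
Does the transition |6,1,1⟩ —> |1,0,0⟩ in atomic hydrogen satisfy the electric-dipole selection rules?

Initial l = 1, final l = 0, so Δl = -1. E1 requires Δl = ±1: ok.
Δm_l = 0 − (1) = -1. E1 requires Δm_l = 0, ±1: ok.
All E1 selection rules are satisfied.

allowed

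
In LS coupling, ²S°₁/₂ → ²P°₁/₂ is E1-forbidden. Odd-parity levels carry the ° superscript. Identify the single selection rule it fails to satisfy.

Reading off the term symbols: S 1/2→1/2, L 0→1, J 1/2→1/2, parity odd→odd.
ΔJ = 0, ±1 (not J=0↔0): J: 1/2 → 1/2, ΔJ = +0 — satisfied.
ΔL = 0, ±1 (not L=0↔0): L: 0 → 1, ΔL = +1 — satisfied.
ΔS = 0: S: 1/2 → 1/2 — satisfied.
Parity must change: odd → odd — violated.

parity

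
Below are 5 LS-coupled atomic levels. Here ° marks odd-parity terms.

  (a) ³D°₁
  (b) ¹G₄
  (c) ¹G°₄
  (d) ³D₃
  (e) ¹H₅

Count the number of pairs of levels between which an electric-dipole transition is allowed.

2

(a)–(b): forbidden (ΔS, ΔL, ΔJ).
(a)–(c): forbidden (parity, ΔS, ΔL, ΔJ).
(a)–(d): forbidden (ΔJ).
(a)–(e): forbidden (ΔS, ΔL, ΔJ).
(b)–(c): allowed.
(b)–(d): forbidden (parity, ΔS, ΔL).
(b)–(e): forbidden (parity).
(c)–(d): forbidden (ΔS, ΔL).
(c)–(e): allowed.
(d)–(e): forbidden (parity, ΔS, ΔL, ΔJ).
Allowed pairs: 2 of 10.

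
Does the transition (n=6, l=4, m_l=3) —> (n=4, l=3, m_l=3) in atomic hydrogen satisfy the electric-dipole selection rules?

Initial l = 4, final l = 3, so Δl = -1. E1 requires Δl = ±1: ok.
m_l: 3 → 3 (Δm_l = +0). |Δm_l| ≤ 1 ok.
All E1 selection rules are satisfied.

allowed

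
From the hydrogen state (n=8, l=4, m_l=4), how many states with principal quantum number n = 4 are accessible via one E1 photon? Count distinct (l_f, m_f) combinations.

E1 requires Δl = ±1, so l_f ∈ {3, 5}; with 0 ≤ l_f ≤ n_f−1 = 3, the allowed l_f values are {3}.
For l_f = 3: m_f ∈ {m_i−1, m_i, m_i+1} ∩ [−3, 3] = {3} → 1 state.
Total: 1.

1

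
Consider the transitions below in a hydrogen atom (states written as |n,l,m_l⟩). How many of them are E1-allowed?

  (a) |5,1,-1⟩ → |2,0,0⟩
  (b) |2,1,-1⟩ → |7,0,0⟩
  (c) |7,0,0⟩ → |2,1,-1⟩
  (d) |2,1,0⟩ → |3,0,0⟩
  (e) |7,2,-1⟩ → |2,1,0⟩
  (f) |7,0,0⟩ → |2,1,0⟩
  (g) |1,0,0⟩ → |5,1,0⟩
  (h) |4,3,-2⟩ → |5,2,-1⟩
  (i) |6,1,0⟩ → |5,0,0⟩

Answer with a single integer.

9

(a) allowed
(b) allowed
(c) allowed
(d) allowed
(e) allowed
(f) allowed
(g) allowed
(h) allowed
(i) allowed
Total allowed: 9 of 9.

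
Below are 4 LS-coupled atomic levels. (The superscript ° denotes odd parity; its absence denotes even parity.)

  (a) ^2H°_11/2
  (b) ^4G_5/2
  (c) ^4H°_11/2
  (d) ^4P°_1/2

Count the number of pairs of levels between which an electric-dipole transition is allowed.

0

(a)–(b): forbidden (ΔS, ΔJ).
(a)–(c): forbidden (parity, ΔS).
(a)–(d): forbidden (parity, ΔS, ΔL, ΔJ).
(b)–(c): forbidden (ΔJ).
(b)–(d): forbidden (ΔL, ΔJ).
(c)–(d): forbidden (parity, ΔL, ΔJ).
Allowed pairs: 0 of 6.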